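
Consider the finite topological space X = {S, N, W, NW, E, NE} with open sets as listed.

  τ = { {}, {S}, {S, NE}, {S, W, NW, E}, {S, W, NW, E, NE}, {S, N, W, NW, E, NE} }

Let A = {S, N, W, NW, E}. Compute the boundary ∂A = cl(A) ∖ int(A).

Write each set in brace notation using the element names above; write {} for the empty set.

{N, NE}

U open, U⊆A: {}, {S}, {S, W, NW, E}. int(A) = ⋃ = {S, W, NW, E}
X∖A={NE}, int(X∖A)={}, hence cl(A)={S, N, W, NW, E, NE}
∂A: remove int from cl → {N, NE}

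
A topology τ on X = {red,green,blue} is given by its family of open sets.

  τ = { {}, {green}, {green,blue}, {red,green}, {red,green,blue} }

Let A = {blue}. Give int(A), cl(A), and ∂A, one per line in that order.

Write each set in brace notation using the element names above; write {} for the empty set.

opens ⊆ A: {}; union → int = {}
complement {red,green}; its interior {red,green}; cl(A) = X∖{red,green} = {blue}
boundary = {blue} ∖ {} = {blue}

int(A) = {}
cl(A)  = {blue}
∂A     = {blue}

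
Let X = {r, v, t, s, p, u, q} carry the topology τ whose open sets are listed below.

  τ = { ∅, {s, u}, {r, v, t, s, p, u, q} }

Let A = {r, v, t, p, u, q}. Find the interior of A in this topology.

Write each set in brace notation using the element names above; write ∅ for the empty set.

open subsets of A: ∅; so int(A) = ∅

∅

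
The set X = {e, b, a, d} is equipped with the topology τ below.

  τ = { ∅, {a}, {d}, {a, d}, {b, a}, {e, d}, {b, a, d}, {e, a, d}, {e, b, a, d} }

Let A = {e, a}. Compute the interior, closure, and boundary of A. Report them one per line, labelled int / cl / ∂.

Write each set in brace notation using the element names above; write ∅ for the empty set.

U open, U⊆A: ∅, {a}. int(A) = ⋃ = {a}
X∖A={b, d}, int(X∖A)={d}, hence cl(A)={e, b, a}
∂A: remove int from cl → {e, b}

int(A) = {a}
cl(A)  = {e, b, a}
∂A     = {e, b}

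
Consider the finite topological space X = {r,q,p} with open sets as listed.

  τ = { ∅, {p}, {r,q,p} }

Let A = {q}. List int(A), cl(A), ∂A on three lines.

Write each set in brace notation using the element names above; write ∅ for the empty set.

int(A) = ∅
cl(A)  = {r,q}
∂A     = {r,q}

U open, U⊆A: ∅. int(A) = ⋃ = ∅
X∖A={r,p}, int(X∖A)={p}, hence cl(A)={r,q}
∂A: remove int from cl → {r,q}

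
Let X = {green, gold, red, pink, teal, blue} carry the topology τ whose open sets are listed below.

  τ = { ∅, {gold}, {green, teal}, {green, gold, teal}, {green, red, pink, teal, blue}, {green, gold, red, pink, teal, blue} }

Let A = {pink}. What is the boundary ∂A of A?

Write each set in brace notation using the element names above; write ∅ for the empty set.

{red, pink, blue}

open subsets of A: ∅; so int(A) = ∅
closure: X∖int(X∖A) = X∖{green, gold, teal} = {red, pink, blue}
∂A = {red, pink, blue} minus ∅ = {red, pink, blue}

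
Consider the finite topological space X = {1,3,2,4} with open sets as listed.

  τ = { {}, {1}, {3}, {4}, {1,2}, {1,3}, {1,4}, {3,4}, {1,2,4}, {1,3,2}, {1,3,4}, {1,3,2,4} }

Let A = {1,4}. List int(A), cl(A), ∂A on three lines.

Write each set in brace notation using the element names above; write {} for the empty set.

int(A) = {1,4}
cl(A)  = {1,2,4}
∂A     = {2}

opens ⊆ A: {}, {4}, {1}, {1,4}; union → int = {1,4}
complement {3,2}; its interior {3}; cl(A) = X∖{3} = {1,2,4}
boundary = {1,2,4} ∖ {1,4} = {2}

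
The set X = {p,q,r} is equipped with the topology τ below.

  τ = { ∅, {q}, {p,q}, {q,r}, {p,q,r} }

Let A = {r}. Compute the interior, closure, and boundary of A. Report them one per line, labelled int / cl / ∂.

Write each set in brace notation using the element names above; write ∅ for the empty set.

int(A) = ∅
cl(A)  = {r}
∂A     = {r}

U open, U⊆A: ∅. int(A) = ⋃ = ∅
X∖A={p,q}, int(X∖A)={p,q}, hence cl(A)={r}
∂A: remove int from cl → {r}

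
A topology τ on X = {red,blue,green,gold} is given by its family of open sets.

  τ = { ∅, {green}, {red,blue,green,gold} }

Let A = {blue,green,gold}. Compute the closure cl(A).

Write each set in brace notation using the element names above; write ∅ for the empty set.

X∖A={red}, int(X∖A)=∅, hence cl(A)={red,blue,green,gold}

{red,blue,green,gold}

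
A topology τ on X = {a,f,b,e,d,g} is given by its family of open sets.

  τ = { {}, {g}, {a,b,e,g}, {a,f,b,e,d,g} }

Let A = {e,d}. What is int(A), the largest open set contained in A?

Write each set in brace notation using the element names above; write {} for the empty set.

{}

U open, U⊆A: {}. int(A) = ⋃ = {}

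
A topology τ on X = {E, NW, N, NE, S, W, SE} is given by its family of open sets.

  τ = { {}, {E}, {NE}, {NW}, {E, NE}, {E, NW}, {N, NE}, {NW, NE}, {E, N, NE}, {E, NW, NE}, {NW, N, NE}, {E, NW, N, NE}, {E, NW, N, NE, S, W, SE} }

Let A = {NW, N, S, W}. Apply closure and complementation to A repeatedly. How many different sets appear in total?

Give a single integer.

closure: X∖int(X∖A) = X∖{E, NE} = {NW, N, S, W, SE}
Let k=closure and c=complement:
  1. A     = {NW, N, S, W}
  2. kA    = {NW, N, S, W, SE}
  3. cA    = {E, NE, SE}
  4. ckA   = {E, NE}
  5. kcA   = {E, N, NE, S, W, SE}
  6. ckcA  = {NW}
  7. kckcA = {NW, S, W, SE}
  8. ckckcA = {E, N, NE}
— saturated at 8

8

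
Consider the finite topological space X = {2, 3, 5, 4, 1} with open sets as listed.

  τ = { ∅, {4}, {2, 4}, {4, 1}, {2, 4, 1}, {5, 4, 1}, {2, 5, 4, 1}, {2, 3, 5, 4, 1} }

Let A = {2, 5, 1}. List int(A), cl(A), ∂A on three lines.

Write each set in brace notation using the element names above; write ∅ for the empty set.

int(A) = ∅
cl(A)  = {2, 3, 5, 1}
∂A     = {2, 3, 5, 1}

opens ⊆ A: ∅; union → int = ∅
complement {3, 4}; its interior {4}; cl(A) = X∖{4} = {2, 3, 5, 1}
boundary = {2, 3, 5, 1} ∖ ∅ = {2, 3, 5, 1}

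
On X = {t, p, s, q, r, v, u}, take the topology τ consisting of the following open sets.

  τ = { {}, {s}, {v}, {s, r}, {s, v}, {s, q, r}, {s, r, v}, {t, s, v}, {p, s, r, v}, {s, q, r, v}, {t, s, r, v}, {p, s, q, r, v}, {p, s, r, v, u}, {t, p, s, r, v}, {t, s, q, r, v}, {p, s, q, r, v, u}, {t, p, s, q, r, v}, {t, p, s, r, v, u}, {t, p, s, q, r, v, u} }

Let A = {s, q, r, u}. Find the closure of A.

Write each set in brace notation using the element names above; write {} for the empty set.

complement {t, p, v}; its interior {v}; cl(A) = X∖{v} = {t, p, s, q, r, u}

{t, p, s, q, r, u}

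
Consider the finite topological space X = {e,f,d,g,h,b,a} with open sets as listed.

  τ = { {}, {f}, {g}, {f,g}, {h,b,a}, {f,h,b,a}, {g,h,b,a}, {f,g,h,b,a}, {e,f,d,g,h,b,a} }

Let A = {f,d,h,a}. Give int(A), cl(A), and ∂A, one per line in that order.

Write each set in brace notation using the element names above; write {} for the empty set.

int(A) = {f}
cl(A)  = {e,f,d,h,b,a}
∂A     = {e,d,h,b,a}

U open, U⊆A: {}, {f}. int(A) = ⋃ = {f}
X∖A={e,g,b}, int(X∖A)={g}, hence cl(A)={e,f,d,h,b,a}
∂A: remove int from cl → {e,d,h,b,a}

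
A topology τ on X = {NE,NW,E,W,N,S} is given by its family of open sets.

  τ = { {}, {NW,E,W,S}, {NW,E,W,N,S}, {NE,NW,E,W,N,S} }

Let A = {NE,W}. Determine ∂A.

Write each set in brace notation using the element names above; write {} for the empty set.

U open, U⊆A: {}. int(A) = ⋃ = {}
X∖A={NW,E,N,S}, int(X∖A)={}, hence cl(A)={NE,NW,E,W,N,S}
∂A: remove int from cl → {NE,NW,E,W,N,S}

{NE,NW,E,W,N,S}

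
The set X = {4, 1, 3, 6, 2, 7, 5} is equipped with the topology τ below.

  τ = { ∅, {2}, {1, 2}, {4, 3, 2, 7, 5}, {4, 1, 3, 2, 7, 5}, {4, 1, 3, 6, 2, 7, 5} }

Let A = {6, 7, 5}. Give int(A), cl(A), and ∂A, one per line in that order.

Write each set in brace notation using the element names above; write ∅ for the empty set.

opens ⊆ A: ∅; union → int = ∅
complement {4, 1, 3, 2}; its interior {1, 2}; cl(A) = X∖{1, 2} = {4, 3, 6, 7, 5}
boundary = {4, 3, 6, 7, 5} ∖ ∅ = {4, 3, 6, 7, 5}

int(A) = ∅
cl(A)  = {4, 3, 6, 7, 5}
∂A     = {4, 3, 6, 7, 5}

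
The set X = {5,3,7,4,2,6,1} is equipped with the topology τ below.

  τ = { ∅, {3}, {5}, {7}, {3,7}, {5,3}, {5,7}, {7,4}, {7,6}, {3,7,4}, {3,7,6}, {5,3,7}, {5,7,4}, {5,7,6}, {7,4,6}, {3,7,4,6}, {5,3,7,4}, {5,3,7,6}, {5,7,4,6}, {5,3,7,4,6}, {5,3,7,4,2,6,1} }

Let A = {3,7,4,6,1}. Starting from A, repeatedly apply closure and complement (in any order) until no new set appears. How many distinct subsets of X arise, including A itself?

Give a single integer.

6

closure: X∖int(X∖A) = X∖{5} = {3,7,4,2,6,1}
Let k=closure and c=complement:
  1. A     = {3,7,4,6,1}
  2. kA    = {3,7,4,2,6,1}
  3. cA    = {5,2}
  4. ckA   = {5}
  5. kcA   = {5,2,1}
  6. ckcA  = {3,7,4,6}
— saturated at 6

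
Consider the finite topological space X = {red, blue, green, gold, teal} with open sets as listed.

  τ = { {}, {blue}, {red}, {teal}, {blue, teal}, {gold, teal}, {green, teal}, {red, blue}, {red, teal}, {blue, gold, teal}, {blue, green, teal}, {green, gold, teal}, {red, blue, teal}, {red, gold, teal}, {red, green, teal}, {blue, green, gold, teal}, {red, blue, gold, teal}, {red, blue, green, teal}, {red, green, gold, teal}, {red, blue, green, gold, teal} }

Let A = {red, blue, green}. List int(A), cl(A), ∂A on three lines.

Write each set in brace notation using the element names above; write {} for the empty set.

opens ⊆ A: {}, {red}, {blue}, {red, blue}; union → int = {red, blue}
complement {gold, teal}; its interior {gold, teal}; cl(A) = X∖{gold, teal} = {red, blue, green}
boundary = {red, blue, green} ∖ {red, blue} = {green}

int(A) = {red, blue}
cl(A)  = {red, blue, green}
∂A     = {green}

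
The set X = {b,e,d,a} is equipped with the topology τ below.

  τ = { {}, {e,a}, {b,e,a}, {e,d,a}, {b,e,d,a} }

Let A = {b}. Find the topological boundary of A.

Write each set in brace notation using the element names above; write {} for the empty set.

{b}

U open, U⊆A: {}. int(A) = ⋃ = {}
X∖A={e,d,a}, int(X∖A)={e,d,a}, hence cl(A)={b}
∂A: remove int from cl → {b}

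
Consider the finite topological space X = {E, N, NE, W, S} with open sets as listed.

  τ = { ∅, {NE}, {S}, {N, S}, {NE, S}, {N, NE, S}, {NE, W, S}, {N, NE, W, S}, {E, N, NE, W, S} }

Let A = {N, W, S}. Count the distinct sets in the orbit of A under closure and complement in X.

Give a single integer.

X∖A={E, NE}, int(X∖A)={NE}, hence cl(A)={E, N, W, S}
Orbit (k=closure, c=complement):
  1. A     = {N, W, S}
  2. kA    = {E, N, W, S}
  3. cA    = {E, NE}
  4. ckA   = {NE}
  5. kcA   = {E, NE, W}
  6. ckcA  = {N, S}
(closed under both — stop)

6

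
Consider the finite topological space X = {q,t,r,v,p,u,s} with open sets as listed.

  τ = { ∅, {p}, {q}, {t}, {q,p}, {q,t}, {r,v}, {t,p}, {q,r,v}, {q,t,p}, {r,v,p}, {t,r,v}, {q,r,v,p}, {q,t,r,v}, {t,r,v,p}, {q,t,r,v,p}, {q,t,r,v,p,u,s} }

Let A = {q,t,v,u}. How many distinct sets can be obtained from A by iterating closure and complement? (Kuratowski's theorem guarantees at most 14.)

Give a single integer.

closure: X∖int(X∖A) = X∖{p} = {q,t,r,v,u,s}
Let k=closure and c=complement:
  1. A     = {q,t,v,u}
  2. kA    = {q,t,r,v,u,s}
  3. cA    = {r,p,s}
  4. ckA   = {p}
  5. kcA   = {r,v,p,u,s}
  6. kckA  = {p,u,s}
  7. ckcA  = {q,t}
  8. ckckA = {q,t,r,v}
  9. kckcA = {q,t,u,s}
  10. ckckcA = {r,v,p}
— saturated at 10

10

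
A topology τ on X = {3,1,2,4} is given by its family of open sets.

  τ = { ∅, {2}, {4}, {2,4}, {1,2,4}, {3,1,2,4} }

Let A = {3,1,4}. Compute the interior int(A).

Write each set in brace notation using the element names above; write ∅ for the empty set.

{4}

U open, U⊆A: ∅, {4}. int(A) = ⋃ = {4}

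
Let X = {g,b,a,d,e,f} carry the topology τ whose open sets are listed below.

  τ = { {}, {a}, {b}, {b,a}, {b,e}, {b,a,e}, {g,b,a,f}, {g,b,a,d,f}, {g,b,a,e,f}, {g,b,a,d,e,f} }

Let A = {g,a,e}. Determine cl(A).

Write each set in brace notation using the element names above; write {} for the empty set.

complement {b,d,f}; its interior {b}; cl(A) = X∖{b} = {g,a,d,e,f}

{g,a,d,e,f}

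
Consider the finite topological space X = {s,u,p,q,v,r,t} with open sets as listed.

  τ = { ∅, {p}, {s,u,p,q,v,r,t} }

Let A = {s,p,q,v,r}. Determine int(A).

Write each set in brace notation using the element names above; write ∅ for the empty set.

{p}

U open, U⊆A: ∅, {p}. int(A) = ⋃ = {p}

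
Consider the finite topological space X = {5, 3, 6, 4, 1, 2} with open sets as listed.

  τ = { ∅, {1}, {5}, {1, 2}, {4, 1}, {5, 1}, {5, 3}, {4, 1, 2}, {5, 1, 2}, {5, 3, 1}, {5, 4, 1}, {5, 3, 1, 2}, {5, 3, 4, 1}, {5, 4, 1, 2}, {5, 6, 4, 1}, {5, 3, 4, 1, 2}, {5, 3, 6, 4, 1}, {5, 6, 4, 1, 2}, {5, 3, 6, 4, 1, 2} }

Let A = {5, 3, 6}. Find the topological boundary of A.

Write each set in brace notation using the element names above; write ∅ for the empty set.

{6}

opens ⊆ A: ∅, {5}, {5, 3}; union → int = {5, 3}
complement {4, 1, 2}; its interior {4, 1, 2}; cl(A) = X∖{4, 1, 2} = {5, 3, 6}
boundary = {5, 3, 6} ∖ {5, 3} = {6}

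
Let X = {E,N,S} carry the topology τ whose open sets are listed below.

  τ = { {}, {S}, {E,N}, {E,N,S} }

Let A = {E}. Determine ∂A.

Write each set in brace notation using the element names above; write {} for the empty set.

U open, U⊆A: {}. int(A) = ⋃ = {}
X∖A={N,S}, int(X∖A)={S}, hence cl(A)={E,N}
∂A: remove int from cl → {E,N}

{E,N}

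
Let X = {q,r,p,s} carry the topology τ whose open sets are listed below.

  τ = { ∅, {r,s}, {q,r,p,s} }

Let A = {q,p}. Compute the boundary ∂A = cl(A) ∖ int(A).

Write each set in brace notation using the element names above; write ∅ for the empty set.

{q,p}

U open, U⊆A: ∅. int(A) = ⋃ = ∅
X∖A={r,s}, int(X∖A)={r,s}, hence cl(A)={q,p}
∂A: remove int from cl → {q,p}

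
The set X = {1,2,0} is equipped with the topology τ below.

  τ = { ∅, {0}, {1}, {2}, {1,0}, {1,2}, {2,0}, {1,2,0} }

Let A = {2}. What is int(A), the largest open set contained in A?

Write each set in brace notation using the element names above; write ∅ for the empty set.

{2}

open subsets of A: ∅, {2}; so int(A) = {2}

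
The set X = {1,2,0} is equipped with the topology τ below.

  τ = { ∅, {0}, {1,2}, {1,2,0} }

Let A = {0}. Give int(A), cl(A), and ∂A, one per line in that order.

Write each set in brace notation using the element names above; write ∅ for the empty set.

opens ⊆ A: ∅, {0}; union → int = {0}
complement {1,2}; its interior {1,2}; cl(A) = X∖{1,2} = {0}
boundary = {0} ∖ {0} = ∅

int(A) = {0}
cl(A)  = {0}
∂A     = ∅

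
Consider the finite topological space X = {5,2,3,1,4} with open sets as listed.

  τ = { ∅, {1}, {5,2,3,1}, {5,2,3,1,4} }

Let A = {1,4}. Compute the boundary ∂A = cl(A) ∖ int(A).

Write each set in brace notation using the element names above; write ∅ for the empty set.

{5,2,3,4}

U open, U⊆A: ∅, {1}. int(A) = ⋃ = {1}
X∖A={5,2,3}, int(X∖A)=∅, hence cl(A)={5,2,3,1,4}
∂A: remove int from cl → {5,2,3,4}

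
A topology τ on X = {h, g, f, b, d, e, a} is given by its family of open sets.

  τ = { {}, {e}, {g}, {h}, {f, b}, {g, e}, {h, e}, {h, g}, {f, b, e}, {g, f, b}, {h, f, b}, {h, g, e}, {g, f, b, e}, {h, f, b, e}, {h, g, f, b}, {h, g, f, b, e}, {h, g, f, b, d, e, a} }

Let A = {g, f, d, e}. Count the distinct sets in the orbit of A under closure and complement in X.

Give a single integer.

10

X∖A={h, b, a}, int(X∖A)={h}, hence cl(A)={g, f, b, d, e, a}
Orbit (k=closure, c=complement):
  1. A     = {g, f, d, e}
  2. kA    = {g, f, b, d, e, a}
  3. cA    = {h, b, a}
  4. ckA   = {h}
  5. kcA   = {h, f, b, d, a}
  6. kckA  = {h, d, a}
  7. ckcA  = {g, e}
  8. ckckA = {g, f, b, e}
  9. kckcA = {g, d, e, a}
  10. ckckcA = {h, f, b}
(closed under both — stop)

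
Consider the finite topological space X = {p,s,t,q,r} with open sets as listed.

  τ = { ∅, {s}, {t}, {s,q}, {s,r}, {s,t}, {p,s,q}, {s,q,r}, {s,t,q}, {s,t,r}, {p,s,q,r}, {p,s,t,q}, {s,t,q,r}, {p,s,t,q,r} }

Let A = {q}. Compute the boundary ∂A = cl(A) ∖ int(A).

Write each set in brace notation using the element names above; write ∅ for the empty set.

open subsets of A: ∅; so int(A) = ∅
closure: X∖int(X∖A) = X∖{s,t,r} = {p,q}
∂A = {p,q} minus ∅ = {p,q}

{p,q}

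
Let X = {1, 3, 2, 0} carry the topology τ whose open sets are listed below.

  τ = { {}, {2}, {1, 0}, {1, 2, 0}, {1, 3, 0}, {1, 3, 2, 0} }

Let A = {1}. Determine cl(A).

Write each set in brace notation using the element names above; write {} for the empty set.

{1, 3, 0}

closure: X∖int(X∖A) = X∖{2} = {1, 3, 0}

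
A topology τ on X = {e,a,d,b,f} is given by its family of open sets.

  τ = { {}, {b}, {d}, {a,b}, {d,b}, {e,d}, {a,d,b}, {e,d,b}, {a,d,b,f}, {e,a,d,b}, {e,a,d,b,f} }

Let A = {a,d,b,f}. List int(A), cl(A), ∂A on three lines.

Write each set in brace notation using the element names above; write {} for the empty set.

U open, U⊆A: {}, {b}, {d}, {a,b}, {d,b}, {a,d,b}, {a,d,b,f}. int(A) = ⋃ = {a,d,b,f}
X∖A={e}, int(X∖A)={}, hence cl(A)={e,a,d,b,f}
∂A: remove int from cl → {e}

int(A) = {a,d,b,f}
cl(A)  = {e,a,d,b,f}
∂A     = {e}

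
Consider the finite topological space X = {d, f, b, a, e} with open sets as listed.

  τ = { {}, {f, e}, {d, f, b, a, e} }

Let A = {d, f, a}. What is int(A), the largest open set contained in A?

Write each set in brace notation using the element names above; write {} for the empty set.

{}

interior: largest open inside A is {} (from {})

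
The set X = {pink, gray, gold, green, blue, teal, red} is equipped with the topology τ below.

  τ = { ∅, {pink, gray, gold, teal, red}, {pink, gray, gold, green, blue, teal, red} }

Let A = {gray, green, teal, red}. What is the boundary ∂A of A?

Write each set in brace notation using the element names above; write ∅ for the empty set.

opens ⊆ A: ∅; union → int = ∅
complement {pink, gold, blue}; its interior ∅; cl(A) = X∖∅ = {pink, gray, gold, green, blue, teal, red}
boundary = {pink, gray, gold, green, blue, teal, red} ∖ ∅ = {pink, gray, gold, green, blue, teal, red}

{pink, gray, gold, green, blue, teal, red}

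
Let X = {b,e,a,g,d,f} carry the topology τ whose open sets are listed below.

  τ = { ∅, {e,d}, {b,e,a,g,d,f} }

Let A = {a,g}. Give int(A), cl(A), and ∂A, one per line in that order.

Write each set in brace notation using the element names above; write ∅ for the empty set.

U open, U⊆A: ∅. int(A) = ⋃ = ∅
X∖A={b,e,d,f}, int(X∖A)={e,d}, hence cl(A)={b,a,g,f}
∂A: remove int from cl → {b,a,g,f}

int(A) = ∅
cl(A)  = {b,a,g,f}
∂A     = {b,a,g,f}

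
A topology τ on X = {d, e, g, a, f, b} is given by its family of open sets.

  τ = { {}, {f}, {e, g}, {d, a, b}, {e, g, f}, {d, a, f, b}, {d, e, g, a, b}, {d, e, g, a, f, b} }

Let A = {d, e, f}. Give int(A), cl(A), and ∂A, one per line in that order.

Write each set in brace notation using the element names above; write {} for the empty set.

interior: largest open inside A is {f} (from {}, {f})
cl via duality: int({g, a, b}) = {}, so X∖{} = {d, e, g, a, f, b}
cl∖int = {d, e, g, a, b}

int(A) = {f}
cl(A)  = {d, e, g, a, f, b}
∂A     = {d, e, g, a, b}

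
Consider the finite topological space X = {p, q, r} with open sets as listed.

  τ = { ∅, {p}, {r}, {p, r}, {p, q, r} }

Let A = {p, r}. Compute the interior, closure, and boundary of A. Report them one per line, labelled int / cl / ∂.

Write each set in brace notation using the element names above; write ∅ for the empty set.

int(A) = {p, r}
cl(A)  = {p, q, r}
∂A     = {q}

opens ⊆ A: ∅, {r}, {p}, {p, r}; union → int = {p, r}
complement {q}; its interior ∅; cl(A) = X∖∅ = {p, q, r}
boundary = {p, q, r} ∖ {p, r} = {q}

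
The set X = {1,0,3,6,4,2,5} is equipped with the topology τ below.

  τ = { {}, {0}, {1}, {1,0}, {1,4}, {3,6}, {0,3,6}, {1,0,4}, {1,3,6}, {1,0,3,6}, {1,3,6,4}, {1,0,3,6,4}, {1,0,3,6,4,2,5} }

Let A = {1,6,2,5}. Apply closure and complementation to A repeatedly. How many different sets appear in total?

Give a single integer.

12

closure: X∖int(X∖A) = X∖{0} = {1,3,6,4,2,5}
Let k=closure and c=complement:
  1. A     = {1,6,2,5}
  2. kA    = {1,3,6,4,2,5}
  3. cA    = {0,3,4}
  4. ckA   = {0}
  5. kcA   = {0,3,6,4,2,5}
  6. kckA  = {0,2,5}
  7. ckcA  = {1}
  8. ckckA = {1,3,6,4}
  9. kckcA = {1,4,2,5}
  10. ckckcA = {0,3,6}
  11. kckckcA = {0,3,6,2,5}
  12. ckckckcA = {1,4}
— saturated at 12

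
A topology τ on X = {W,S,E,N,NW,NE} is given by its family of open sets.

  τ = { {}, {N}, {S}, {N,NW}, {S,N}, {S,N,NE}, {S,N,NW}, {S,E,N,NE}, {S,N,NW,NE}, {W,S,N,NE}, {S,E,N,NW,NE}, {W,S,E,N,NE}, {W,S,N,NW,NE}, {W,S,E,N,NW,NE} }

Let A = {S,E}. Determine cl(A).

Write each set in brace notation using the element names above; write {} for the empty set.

{W,S,E,NE}

complement {W,N,NW,NE}; its interior {N,NW}; cl(A) = X∖{N,NW} = {W,S,E,NE}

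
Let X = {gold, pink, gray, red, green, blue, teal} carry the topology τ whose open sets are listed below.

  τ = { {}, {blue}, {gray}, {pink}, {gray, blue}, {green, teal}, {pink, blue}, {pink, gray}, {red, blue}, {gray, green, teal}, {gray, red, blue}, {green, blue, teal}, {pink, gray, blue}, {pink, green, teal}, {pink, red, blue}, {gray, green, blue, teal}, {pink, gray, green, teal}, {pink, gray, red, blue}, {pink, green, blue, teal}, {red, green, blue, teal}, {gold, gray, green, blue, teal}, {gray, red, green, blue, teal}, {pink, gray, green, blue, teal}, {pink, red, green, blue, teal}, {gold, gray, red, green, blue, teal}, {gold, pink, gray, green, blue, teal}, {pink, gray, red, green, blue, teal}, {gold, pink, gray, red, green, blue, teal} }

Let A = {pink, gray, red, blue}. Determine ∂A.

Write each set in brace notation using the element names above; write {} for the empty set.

opens ⊆ A: {}, {pink}, {gray}, {blue}, {pink, gray}, {gray, blue}, {pink, blue}, {red, blue}, {gray, red, blue}, {pink, gray, blue}, {pink, red, blue}, {pink, gray, red, blue}; union → int = {pink, gray, red, blue}
complement {gold, green, teal}; its interior {green, teal}; cl(A) = X∖{green, teal} = {gold, pink, gray, red, blue}
boundary = {gold, pink, gray, red, blue} ∖ {pink, gray, red, blue} = {gold}

{gold}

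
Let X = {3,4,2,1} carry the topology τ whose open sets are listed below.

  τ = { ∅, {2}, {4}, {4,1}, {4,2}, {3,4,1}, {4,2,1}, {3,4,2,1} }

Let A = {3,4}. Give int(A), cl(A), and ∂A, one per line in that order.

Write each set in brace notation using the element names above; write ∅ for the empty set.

int(A) = {4}
cl(A)  = {3,4,1}
∂A     = {3,1}

interior: largest open inside A is {4} (from ∅, {4})
cl via duality: int({2,1}) = {2}, so X∖{2} = {3,4,1}
cl∖int = {3,1}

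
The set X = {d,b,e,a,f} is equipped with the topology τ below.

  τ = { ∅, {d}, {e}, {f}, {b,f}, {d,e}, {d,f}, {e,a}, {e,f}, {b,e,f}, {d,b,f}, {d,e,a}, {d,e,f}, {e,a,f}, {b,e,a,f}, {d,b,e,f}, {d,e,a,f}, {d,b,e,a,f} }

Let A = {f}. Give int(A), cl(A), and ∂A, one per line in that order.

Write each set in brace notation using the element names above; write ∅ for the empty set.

int(A) = {f}
cl(A)  = {b,f}
∂A     = {b}

opens ⊆ A: ∅, {f}; union → int = {f}
complement {d,b,e,a}; its interior {d,e,a}; cl(A) = X∖{d,e,a} = {b,f}
boundary = {b,f} ∖ {f} = {b}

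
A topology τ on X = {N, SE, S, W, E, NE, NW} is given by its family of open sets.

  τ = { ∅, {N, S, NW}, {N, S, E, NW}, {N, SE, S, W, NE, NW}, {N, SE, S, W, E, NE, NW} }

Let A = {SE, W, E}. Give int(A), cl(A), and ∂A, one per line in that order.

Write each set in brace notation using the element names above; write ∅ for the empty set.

opens ⊆ A: ∅; union → int = ∅
complement {N, S, NE, NW}; its interior {N, S, NW}; cl(A) = X∖{N, S, NW} = {SE, W, E, NE}
boundary = {SE, W, E, NE} ∖ ∅ = {SE, W, E, NE}

int(A) = ∅
cl(A)  = {SE, W, E, NE}
∂A     = {SE, W, E, NE}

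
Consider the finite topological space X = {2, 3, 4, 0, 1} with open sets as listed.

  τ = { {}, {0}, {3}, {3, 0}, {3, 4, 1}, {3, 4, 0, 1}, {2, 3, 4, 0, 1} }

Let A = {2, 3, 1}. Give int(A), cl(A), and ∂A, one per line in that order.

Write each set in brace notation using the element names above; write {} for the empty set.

int(A) = {3}
cl(A)  = {2, 3, 4, 1}
∂A     = {2, 4, 1}

open subsets of A: {}, {3}; so int(A) = {3}
closure: X∖int(X∖A) = X∖{0} = {2, 3, 4, 1}
∂A = {2, 3, 4, 1} minus {3} = {2, 4, 1}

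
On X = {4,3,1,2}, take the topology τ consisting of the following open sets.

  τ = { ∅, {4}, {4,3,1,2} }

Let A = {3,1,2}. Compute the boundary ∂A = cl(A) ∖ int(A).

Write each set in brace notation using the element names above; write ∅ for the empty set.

{3,1,2}

opens ⊆ A: ∅; union → int = ∅
complement {4}; its interior {4}; cl(A) = X∖{4} = {3,1,2}
boundary = {3,1,2} ∖ ∅ = {3,1,2}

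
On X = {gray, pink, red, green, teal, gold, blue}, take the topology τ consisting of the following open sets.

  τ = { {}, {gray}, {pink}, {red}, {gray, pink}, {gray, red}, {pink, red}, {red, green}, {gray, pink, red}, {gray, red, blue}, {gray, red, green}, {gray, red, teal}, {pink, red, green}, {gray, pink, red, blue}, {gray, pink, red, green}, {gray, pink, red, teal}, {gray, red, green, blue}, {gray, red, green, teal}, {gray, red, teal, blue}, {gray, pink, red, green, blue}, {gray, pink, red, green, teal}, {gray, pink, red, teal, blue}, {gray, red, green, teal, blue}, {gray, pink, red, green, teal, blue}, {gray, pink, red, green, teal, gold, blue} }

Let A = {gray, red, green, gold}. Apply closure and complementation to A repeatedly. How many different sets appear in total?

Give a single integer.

8

complement {pink, teal, blue}; its interior {pink}; cl(A) = X∖{pink} = {gray, red, green, teal, gold, blue}
With k = closure, c = complement:
  1. A     = {gray, red, green, gold}
  2. kA    = {gray, red, green, teal, gold, blue}
  3. cA    = {pink, teal, blue}
  4. ckA   = {pink}
  5. kcA   = {pink, teal, gold, blue}
  6. kckA  = {pink, gold}
  7. ckcA  = {gray, red, green}
  8. ckckA = {gray, red, green, teal, blue}
k, c of each give nothing new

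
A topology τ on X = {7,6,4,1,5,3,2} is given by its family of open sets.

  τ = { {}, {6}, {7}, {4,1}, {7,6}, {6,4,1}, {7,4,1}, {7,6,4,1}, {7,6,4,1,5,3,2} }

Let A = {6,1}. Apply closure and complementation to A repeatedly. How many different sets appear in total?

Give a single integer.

X∖A={7,4,5,3,2}, int(X∖A)={7}, hence cl(A)={6,4,1,5,3,2}
Orbit (k=closure, c=complement):
  1. A     = {6,1}
  2. kA    = {6,4,1,5,3,2}
  3. cA    = {7,4,5,3,2}
  4. ckA   = {7}
  5. kcA   = {7,4,1,5,3,2}
  6. kckA  = {7,5,3,2}
  7. ckcA  = {6}
  8. ckckA = {6,4,1}
  9. kckcA = {6,5,3,2}
  10. ckckcA = {7,4,1}
(closed under both — stop)

10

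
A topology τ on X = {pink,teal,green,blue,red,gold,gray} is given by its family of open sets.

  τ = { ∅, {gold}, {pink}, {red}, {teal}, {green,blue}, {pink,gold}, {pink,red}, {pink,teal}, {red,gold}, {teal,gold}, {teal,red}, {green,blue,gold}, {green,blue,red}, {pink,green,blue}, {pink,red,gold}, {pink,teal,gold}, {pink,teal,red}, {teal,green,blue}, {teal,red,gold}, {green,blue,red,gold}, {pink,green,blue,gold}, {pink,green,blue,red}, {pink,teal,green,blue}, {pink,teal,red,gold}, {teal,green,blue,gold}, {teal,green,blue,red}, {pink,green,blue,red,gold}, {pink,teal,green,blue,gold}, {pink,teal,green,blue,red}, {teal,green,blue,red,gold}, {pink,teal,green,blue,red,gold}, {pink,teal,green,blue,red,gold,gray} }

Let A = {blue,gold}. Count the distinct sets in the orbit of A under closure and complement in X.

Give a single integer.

cl via duality: int({pink,teal,green,red,gray}) = {pink,teal,red}, so X∖{pink,teal,red} = {green,blue,gold,gray}
Write k for closure, c for complement:
  1. A     = {blue,gold}
  2. kA    = {green,blue,gold,gray}
  3. cA    = {pink,teal,green,red,gray}
  4. ckA   = {pink,teal,red}
  5. kcA   = {pink,teal,green,blue,red,gray}
  6. kckA  = {pink,teal,red,gray}
  7. ckcA  = {gold}
  8. ckckA = {green,blue,gold}
  9. kckcA = {gold,gray}
  10. ckckcA = {pink,teal,green,blue,red}
applying k or c yields no new set

10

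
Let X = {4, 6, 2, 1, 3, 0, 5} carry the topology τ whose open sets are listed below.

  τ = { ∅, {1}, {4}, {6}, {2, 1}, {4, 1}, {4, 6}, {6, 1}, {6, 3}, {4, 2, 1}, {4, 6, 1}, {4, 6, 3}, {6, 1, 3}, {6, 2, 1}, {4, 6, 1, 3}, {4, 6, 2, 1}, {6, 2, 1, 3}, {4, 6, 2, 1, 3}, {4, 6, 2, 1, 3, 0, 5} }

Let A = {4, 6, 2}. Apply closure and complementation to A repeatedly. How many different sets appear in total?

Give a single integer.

10

cl via duality: int({1, 3, 0, 5}) = {1}, so X∖{1} = {4, 6, 2, 3, 0, 5}
Write k for closure, c for complement:
  1. A     = {4, 6, 2}
  2. kA    = {4, 6, 2, 3, 0, 5}
  3. cA    = {1, 3, 0, 5}
  4. ckA   = {1}
  5. kcA   = {2, 1, 3, 0, 5}
  6. kckA  = {2, 1, 0, 5}
  7. ckcA  = {4, 6}
  8. ckckA = {4, 6, 3}
  9. kckcA = {4, 6, 3, 0, 5}
  10. ckckcA = {2, 1}
applying k or c yields no new set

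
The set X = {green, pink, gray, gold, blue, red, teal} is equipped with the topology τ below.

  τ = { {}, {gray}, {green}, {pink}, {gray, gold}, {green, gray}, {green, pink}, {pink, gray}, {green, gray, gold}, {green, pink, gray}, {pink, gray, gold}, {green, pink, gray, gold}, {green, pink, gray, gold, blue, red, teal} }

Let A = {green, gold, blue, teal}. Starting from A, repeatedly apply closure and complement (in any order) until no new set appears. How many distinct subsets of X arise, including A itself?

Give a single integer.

cl via duality: int({pink, gray, red}) = {pink, gray}, so X∖{pink, gray} = {green, gold, blue, red, teal}
Write k for closure, c for complement:
  1. A     = {green, gold, blue, teal}
  2. kA    = {green, gold, blue, red, teal}
  3. cA    = {pink, gray, red}
  4. ckA   = {pink, gray}
  5. kcA   = {pink, gray, gold, blue, red, teal}
  6. ckcA  = {green}
  7. kckcA = {green, blue, red, teal}
  8. ckckcA = {pink, gray, gold}
applying k or c yields no new set

8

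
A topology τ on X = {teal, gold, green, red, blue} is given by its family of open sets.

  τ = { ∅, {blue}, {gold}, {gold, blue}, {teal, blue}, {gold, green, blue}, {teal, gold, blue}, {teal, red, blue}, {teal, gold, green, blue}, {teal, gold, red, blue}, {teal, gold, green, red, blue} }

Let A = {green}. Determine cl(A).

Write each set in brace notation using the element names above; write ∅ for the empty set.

cl via duality: int({teal, gold, red, blue}) = {teal, gold, red, blue}, so X∖{teal, gold, red, blue} = {green}

{green}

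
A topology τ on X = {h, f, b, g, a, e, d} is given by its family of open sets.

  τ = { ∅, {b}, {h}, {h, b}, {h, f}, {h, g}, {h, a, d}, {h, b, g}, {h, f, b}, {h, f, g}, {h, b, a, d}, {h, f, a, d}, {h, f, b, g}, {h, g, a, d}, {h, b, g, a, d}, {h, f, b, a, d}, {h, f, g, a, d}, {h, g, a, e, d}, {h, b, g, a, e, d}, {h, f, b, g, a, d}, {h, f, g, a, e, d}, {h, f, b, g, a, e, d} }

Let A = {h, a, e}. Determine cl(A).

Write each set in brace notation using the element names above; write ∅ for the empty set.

{h, f, g, a, e, d}

closure: X∖int(X∖A) = X∖{b} = {h, f, g, a, e, d}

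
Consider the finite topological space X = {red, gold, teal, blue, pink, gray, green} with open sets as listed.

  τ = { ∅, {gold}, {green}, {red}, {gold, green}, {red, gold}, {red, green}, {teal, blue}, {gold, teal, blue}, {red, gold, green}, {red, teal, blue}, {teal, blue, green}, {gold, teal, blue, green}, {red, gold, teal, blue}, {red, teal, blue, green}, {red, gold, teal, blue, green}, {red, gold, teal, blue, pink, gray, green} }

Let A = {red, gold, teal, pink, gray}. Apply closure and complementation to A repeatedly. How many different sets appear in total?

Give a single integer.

10

closure: X∖int(X∖A) = X∖{green} = {red, gold, teal, blue, pink, gray}
Let k=closure and c=complement:
  1. A     = {red, gold, teal, pink, gray}
  2. kA    = {red, gold, teal, blue, pink, gray}
  3. cA    = {blue, green}
  4. ckA   = {green}
  5. kcA   = {teal, blue, pink, gray, green}
  6. kckA  = {pink, gray, green}
  7. ckcA  = {red, gold}
  8. ckckA = {red, gold, teal, blue}
  9. kckcA = {red, gold, pink, gray}
  10. ckckcA = {teal, blue, green}
— saturated at 10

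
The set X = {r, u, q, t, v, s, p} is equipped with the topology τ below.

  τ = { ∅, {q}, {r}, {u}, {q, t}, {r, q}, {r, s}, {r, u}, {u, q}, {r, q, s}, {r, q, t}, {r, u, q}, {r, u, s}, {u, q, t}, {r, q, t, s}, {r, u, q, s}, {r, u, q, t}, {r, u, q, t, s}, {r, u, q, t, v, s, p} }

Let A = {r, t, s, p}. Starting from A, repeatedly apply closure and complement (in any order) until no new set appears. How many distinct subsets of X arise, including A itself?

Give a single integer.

8

cl via duality: int({u, q, v}) = {u, q}, so X∖{u, q} = {r, t, v, s, p}
Write k for closure, c for complement:
  1. A     = {r, t, s, p}
  2. kA    = {r, t, v, s, p}
  3. cA    = {u, q, v}
  4. ckA   = {u, q}
  5. kcA   = {u, q, t, v, p}
  6. ckcA  = {r, s}
  7. kckcA = {r, v, s, p}
  8. ckckcA = {u, q, t}
applying k or c yields no new set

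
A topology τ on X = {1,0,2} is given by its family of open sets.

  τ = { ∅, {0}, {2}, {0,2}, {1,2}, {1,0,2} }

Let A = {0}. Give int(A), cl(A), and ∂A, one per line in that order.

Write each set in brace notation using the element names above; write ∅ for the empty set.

U open, U⊆A: ∅, {0}. int(A) = ⋃ = {0}
X∖A={1,2}, int(X∖A)={1,2}, hence cl(A)={0}
∂A: remove int from cl → ∅

int(A) = {0}
cl(A)  = {0}
∂A     = ∅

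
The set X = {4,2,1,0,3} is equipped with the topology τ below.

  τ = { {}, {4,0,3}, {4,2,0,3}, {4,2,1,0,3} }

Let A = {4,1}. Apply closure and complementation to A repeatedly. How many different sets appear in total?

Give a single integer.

X∖A={2,0,3}, int(X∖A)={}, hence cl(A)={4,2,1,0,3}
Orbit (k=closure, c=complement):
  1. A     = {4,1}
  2. kA    = {4,2,1,0,3}
  3. cA    = {2,0,3}
  4. ckA   = {}
(closed under both — stop)

4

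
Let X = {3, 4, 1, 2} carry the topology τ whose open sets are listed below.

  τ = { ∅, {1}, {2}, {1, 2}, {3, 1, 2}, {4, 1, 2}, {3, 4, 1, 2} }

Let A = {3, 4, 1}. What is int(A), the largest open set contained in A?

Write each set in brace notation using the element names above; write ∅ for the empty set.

open subsets of A: ∅, {1}; so int(A) = {1}

{1}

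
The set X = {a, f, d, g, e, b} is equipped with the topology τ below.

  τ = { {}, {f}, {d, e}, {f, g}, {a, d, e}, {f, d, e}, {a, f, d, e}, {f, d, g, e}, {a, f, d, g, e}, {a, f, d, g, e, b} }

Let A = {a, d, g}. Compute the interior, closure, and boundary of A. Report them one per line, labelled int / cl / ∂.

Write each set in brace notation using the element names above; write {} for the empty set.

int(A) = {}
cl(A)  = {a, d, g, e, b}
∂A     = {a, d, g, e, b}

interior: largest open inside A is {} (from {})
cl via duality: int({f, e, b}) = {f}, so X∖{f} = {a, d, g, e, b}
cl∖int = {a, d, g, e, b}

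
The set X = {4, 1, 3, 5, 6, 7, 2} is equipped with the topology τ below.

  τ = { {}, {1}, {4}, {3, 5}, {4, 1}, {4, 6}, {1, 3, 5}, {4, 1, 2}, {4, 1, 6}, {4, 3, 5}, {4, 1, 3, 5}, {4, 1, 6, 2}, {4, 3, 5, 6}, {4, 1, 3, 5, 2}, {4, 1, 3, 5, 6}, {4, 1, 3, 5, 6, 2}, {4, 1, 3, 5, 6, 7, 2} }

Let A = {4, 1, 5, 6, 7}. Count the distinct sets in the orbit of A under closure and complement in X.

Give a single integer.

10

complement {3, 2}; its interior {}; cl(A) = X∖{} = {4, 1, 3, 5, 6, 7, 2}
With k = closure, c = complement:
  1. A     = {4, 1, 5, 6, 7}
  2. kA    = {4, 1, 3, 5, 6, 7, 2}
  3. cA    = {3, 2}
  4. ckA   = {}
  5. kcA   = {3, 5, 7, 2}
  6. ckcA  = {4, 1, 6}
  7. kckcA = {4, 1, 6, 7, 2}
  8. ckckcA = {3, 5}
  9. kckckcA = {3, 5, 7}
  10. ckckckcA = {4, 1, 6, 2}
k, c of each give nothing new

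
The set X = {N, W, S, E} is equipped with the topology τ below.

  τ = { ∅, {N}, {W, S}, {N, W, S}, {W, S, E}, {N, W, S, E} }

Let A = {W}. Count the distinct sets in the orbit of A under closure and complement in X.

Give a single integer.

6

X∖A={N, S, E}, int(X∖A)={N}, hence cl(A)={W, S, E}
Orbit (k=closure, c=complement):
  1. A     = {W}
  2. kA    = {W, S, E}
  3. cA    = {N, S, E}
  4. ckA   = {N}
  5. kcA   = {N, W, S, E}
  6. ckcA  = ∅
(closed under both — stop)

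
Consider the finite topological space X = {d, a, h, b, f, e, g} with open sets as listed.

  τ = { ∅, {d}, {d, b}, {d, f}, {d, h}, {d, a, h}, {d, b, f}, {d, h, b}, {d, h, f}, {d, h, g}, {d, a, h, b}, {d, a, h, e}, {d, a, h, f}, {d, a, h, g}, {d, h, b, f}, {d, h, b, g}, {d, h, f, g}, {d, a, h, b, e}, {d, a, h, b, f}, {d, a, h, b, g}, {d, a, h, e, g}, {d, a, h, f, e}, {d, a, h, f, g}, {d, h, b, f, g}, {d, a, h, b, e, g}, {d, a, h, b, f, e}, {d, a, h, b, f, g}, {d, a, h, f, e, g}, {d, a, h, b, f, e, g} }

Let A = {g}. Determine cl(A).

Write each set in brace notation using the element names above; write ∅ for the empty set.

closure: X∖int(X∖A) = X∖{d, a, h, b, f, e} = {g}

{g}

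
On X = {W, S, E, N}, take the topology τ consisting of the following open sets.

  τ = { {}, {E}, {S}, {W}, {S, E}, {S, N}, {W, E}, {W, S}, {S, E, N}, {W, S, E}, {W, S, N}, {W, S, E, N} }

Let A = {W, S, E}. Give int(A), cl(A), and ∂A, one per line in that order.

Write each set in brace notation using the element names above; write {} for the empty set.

open subsets of A: {}, {S}, {E}, {W}, {S, E}, {W, S}, {W, E}, {W, S, E}; so int(A) = {W, S, E}
closure: X∖int(X∖A) = X∖{} = {W, S, E, N}
∂A = {W, S, E, N} minus {W, S, E} = {N}

int(A) = {W, S, E}
cl(A)  = {W, S, E, N}
∂A     = {N}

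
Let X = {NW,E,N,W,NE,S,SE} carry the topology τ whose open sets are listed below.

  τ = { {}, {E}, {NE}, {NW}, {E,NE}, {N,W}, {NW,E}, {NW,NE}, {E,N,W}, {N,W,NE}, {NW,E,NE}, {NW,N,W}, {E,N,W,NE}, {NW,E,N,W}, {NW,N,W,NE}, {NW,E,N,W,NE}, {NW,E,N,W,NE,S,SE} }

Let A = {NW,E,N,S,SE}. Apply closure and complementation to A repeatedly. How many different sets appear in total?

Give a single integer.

10

complement {W,NE}; its interior {NE}; cl(A) = X∖{NE} = {NW,E,N,W,S,SE}
With k = closure, c = complement:
  1. A     = {NW,E,N,S,SE}
  2. kA    = {NW,E,N,W,S,SE}
  3. cA    = {W,NE}
  4. ckA   = {NE}
  5. kcA   = {N,W,NE,S,SE}
  6. kckA  = {NE,S,SE}
  7. ckcA  = {NW,E}
  8. ckckA = {NW,E,N,W}
  9. kckcA = {NW,E,S,SE}
  10. ckckcA = {N,W,NE}
k, c of each give nothing new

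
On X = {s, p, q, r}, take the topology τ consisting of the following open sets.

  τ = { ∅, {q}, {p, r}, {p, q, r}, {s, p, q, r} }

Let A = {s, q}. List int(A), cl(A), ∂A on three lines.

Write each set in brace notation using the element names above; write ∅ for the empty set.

int(A) = {q}
cl(A)  = {s, q}
∂A     = {s}

interior: largest open inside A is {q} (from ∅, {q})
cl via duality: int({p, r}) = {p, r}, so X∖{p, r} = {s, q}
cl∖int = {s}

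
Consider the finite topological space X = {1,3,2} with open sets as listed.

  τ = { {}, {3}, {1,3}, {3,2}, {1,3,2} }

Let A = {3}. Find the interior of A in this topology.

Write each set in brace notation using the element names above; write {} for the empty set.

{3}

opens ⊆ A: {}, {3}; union → int = {3}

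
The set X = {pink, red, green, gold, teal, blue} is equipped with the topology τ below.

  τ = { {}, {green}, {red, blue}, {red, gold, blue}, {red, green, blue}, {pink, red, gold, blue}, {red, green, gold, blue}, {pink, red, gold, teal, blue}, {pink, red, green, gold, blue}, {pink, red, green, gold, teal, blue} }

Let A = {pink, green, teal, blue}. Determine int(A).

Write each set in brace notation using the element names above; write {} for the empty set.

opens ⊆ A: {}, {green}; union → int = {green}

{green}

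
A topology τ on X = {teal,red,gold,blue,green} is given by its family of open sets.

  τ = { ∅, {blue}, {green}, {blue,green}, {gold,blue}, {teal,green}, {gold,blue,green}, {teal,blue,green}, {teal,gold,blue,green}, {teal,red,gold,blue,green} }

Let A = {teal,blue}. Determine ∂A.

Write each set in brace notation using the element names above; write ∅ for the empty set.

{teal,red,gold}

opens ⊆ A: ∅, {blue}; union → int = {blue}
complement {red,gold,green}; its interior {green}; cl(A) = X∖{green} = {teal,red,gold,blue}
boundary = {teal,red,gold,blue} ∖ {blue} = {teal,red,gold}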